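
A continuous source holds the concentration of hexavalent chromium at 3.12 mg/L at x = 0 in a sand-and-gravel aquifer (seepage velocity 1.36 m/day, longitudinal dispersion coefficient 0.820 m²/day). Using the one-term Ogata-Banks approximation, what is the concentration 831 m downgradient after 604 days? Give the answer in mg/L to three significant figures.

For a continuous step input, C/C₀ ≈ ½·erfc((x−vt)/(2√(Dt))).
vt = 1.36 × 604 = 821.44 m and 2√(Dt) = 2√(0.820 × 604) = 44.51 m.
Argument (x−vt)/(2√(Dt)) = (831 − 821.44)/44.51 = 0.2148; ½·erfc(0.2148) = 0.3807.
C = 3.12 × 0.3807 = 1.19 mg/L.

1.19 mg/L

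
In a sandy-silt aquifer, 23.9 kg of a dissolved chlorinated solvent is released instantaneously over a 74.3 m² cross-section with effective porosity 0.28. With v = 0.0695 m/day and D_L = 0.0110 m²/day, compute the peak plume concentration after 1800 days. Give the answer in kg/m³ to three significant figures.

0.0728 kg/m³

The peak of an instantaneous 1D plume sits at x = vt; there the Gaussian factor is 1 and C_max = M/(n_e·A·√(4πDt)), where n_e·A is the pore area the mass is dissolved in.
√(4πDt) = √(4π × 0.0110 × 1800) = 15.77 m, so C_max = 23.9/(0.28 × 74.3 × 15.77) = 0.0728 kg/m³.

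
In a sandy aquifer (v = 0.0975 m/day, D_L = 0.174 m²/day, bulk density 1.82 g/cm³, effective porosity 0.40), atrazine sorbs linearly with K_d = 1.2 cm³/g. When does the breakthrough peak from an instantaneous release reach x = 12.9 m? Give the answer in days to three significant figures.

Retardation factor R = 1 + ρ_b·K_d/n = 1 + 1.82 × 1.2/0.40 = 6.460.
Sorption retards both mechanisms: v_R = v/R = 0.01509 m/day, D_R = D/R = 0.02693 m²/day.
Peak time from v_R²t² + 2D_R t − x² = 0: t = (√(D_R² + v_R²x²) − D_R)/v_R².
√(D_R² + v_R²x²) = √(0.02693² + 0.01509² × 12.9²) = 0.1965; v_R² = 0.0002277.
t = (0.1965 − 0.02693)/0.0002277 = 745 days.

745 days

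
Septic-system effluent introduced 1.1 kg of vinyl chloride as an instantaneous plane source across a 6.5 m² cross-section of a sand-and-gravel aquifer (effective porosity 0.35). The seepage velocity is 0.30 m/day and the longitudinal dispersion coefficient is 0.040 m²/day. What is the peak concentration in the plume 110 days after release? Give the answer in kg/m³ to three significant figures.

0.0650 kg/m³

The peak of an instantaneous 1D plume sits at x = vt; there the Gaussian factor is 1 and C_max = M/(n_e·A·√(4πDt)), where n_e·A is the pore area the mass is dissolved in.
√(4πDt) = √(4π × 0.040 × 110) = 7.436 m, so C_max = 1.1/(0.35 × 6.5 × 7.436) = 0.0650 kg/m³.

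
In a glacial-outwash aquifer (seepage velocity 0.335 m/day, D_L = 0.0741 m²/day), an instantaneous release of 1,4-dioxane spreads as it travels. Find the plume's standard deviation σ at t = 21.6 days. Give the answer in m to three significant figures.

Dispersive spreading gives a Gaussian with σ² = 2Dt; advection only shifts the center.
σ = √(2 × 0.0741 × 21.6) = 1.79 m.

1.79 m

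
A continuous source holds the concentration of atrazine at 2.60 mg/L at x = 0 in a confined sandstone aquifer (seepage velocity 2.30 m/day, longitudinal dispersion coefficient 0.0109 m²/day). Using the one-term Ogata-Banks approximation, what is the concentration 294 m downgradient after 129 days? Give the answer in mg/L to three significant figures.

2.46 mg/L

For a continuous step input, C/C₀ ≈ ½·erfc((x−vt)/(2√(Dt))).
vt = 2.30 × 129 = 296.7 m and 2√(Dt) = 2√(0.0109 × 129) = 2.372 m.
Argument (x−vt)/(2√(Dt)) = (294 − 296.7)/2.372 = -1.138; ½·erfc(-1.138) = 0.9462.
C = 2.60 × 0.9462 = 2.46 mg/L.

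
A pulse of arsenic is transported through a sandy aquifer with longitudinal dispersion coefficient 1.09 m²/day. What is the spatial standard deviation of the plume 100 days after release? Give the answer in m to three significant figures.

14.8 m

Dispersive spreading gives a Gaussian with σ² = 2Dt; advection only shifts the center.
σ = √(2 × 1.09 × 100) = 14.8 m.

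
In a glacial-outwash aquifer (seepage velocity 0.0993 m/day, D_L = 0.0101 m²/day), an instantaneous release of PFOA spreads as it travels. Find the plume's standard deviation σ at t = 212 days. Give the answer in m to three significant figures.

2.07 m

Dispersive spreading gives a Gaussian with σ² = 2Dt; advection only shifts the center.
σ = √(2 × 0.0101 × 212) = 2.07 m.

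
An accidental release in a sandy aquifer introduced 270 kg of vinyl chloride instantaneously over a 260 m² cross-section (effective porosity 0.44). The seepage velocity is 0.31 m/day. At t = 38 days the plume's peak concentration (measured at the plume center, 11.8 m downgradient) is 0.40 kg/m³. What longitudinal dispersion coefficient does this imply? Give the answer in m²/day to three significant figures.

At the plume center C_max = M/(n_e·A·√(4πDt)), so D = M²/(4πt·(n_e·A·C_max)²).
n_e·A·C_max = 0.44 × 260 × 0.40 = 45.76 kg/m.
D = 270²/(4π × 38 × 45.76²) = 0.0729 m²/day.

0.0729 m²/day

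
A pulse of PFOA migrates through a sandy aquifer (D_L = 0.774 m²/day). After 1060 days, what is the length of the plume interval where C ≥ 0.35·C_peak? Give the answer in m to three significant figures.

The plume is Gaussian with σ = √(2Dt) = √(2 × 0.774 × 1060) = 40.51 m.
C/C_peak = exp(−Δx²/(2σ²)) = 0.35 ⇒ Δx = σ·√(−2 ln 0.35) = 40.51 × 1.449 = 58.70 m.
Width = 2Δx = 117 m.

117 m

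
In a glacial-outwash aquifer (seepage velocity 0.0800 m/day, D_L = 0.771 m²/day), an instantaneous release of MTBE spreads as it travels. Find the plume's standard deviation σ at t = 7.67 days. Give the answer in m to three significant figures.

3.44 m

Dispersive spreading gives a Gaussian with σ² = 2Dt; advection only shifts the center.
σ = √(2 × 0.771 × 7.67) = 3.44 m.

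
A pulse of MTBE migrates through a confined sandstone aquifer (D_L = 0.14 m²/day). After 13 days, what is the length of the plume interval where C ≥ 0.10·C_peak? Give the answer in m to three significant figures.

8.19 m

The plume is Gaussian with σ = √(2Dt) = √(2 × 0.14 × 13) = 1.908 m.
C/C_peak = exp(−Δx²/(2σ²)) = 0.10 ⇒ Δx = σ·√(−2 ln 0.10) = 1.908 × 2.146 = 4.095 m.
Width = 2Δx = 8.19 m.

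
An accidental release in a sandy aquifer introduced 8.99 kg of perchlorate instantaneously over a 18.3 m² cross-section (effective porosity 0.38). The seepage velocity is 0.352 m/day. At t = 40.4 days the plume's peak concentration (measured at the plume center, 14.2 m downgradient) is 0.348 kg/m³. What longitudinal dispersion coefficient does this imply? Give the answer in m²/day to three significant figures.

0.0272 m²/day

At the plume center C_max = M/(n_e·A·√(4πDt)), so D = M²/(4πt·(n_e·A·C_max)²).
n_e·A·C_max = 0.38 × 18.3 × 0.348 = 2.420 kg/m.
D = 8.99²/(4π × 40.4 × 2.420²) = 0.0272 m²/day.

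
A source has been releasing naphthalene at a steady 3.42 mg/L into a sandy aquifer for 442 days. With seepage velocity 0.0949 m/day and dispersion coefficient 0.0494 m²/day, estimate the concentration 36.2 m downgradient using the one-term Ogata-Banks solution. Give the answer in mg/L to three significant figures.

2.76 mg/L

For a continuous step input, C/C₀ ≈ ½·erfc((x−vt)/(2√(Dt))).
vt = 0.0949 × 442 = 41.9458 m and 2√(Dt) = 2√(0.0494 × 442) = 9.346 m.
Argument (x−vt)/(2√(Dt)) = (36.2 − 41.9458)/9.346 = -0.6148; ½·erfc(-0.6148) = 0.8077.
C = 3.42 × 0.8077 = 2.76 mg/L.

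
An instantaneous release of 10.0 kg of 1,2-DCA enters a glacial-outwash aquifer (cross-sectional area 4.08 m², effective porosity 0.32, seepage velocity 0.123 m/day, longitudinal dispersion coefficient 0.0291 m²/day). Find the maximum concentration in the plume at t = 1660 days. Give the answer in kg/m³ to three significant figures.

The peak of an instantaneous 1D plume sits at x = vt; there the Gaussian factor is 1 and C_max = M/(n_e·A·√(4πDt)), where n_e·A is the pore area the mass is dissolved in.
√(4πDt) = √(4π × 0.0291 × 1660) = 24.64 m, so C_max = 10.0/(0.32 × 4.08 × 24.64) = 0.311 kg/m³.

0.311 kg/m³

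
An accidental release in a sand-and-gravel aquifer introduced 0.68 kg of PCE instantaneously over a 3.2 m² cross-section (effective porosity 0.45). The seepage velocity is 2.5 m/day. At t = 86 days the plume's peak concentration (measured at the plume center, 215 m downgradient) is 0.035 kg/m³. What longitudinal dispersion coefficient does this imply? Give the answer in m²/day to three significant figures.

At the plume center C_max = M/(n_e·A·√(4πDt)), so D = M²/(4πt·(n_e·A·C_max)²).
n_e·A·C_max = 0.45 × 3.2 × 0.035 = 0.05040 kg/m.
D = 0.68²/(4π × 86 × 0.05040²) = 0.168 m²/day.

0.168 m²/day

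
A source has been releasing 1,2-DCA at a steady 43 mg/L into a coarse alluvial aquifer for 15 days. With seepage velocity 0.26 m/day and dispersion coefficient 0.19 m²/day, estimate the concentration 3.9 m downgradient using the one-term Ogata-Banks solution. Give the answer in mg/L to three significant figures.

21.5 mg/L

For a continuous step input, C/C₀ ≈ ½·erfc((x−vt)/(2√(Dt))).
vt = 0.26 × 15 = 3.9 m and 2√(Dt) = 2√(0.19 × 15) = 3.376 m.
Argument (x−vt)/(2√(Dt)) = (3.9 − 3.9)/3.376 = 0; ½·erfc(0) = 0.5000.
C = 43 × 0.5000 = 21.5 mg/L.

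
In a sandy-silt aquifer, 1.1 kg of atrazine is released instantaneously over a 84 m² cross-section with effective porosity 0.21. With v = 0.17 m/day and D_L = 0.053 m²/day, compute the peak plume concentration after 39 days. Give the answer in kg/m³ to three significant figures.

The peak of an instantaneous 1D plume sits at x = vt; there the Gaussian factor is 1 and C_max = M/(n_e·A·√(4πDt)), where n_e·A is the pore area the mass is dissolved in.
√(4πDt) = √(4π × 0.053 × 39) = 5.097 m, so C_max = 1.1/(0.21 × 84 × 5.097) = 0.0122 kg/m³.

0.0122 kg/m³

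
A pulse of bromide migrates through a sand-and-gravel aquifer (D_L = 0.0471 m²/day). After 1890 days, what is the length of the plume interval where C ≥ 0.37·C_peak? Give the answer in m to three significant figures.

37.6 m

The plume is Gaussian with σ = √(2Dt) = √(2 × 0.0471 × 1890) = 13.34 m.
C/C_peak = exp(−Δx²/(2σ²)) = 0.37 ⇒ Δx = σ·√(−2 ln 0.37) = 13.34 × 1.410 = 18.81 m.
Width = 2Δx = 37.6 m.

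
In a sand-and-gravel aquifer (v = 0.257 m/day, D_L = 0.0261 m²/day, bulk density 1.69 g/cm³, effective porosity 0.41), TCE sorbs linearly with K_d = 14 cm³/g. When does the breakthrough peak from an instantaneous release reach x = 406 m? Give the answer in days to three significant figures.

92700 days

Retardation factor R = 1 + ρ_b·K_d/n = 1 + 1.69 × 14/0.41 = 58.71.
Sorption retards both mechanisms: v_R = v/R = 0.004377 m/day, D_R = D/R = 0.0004446 m²/day.
Peak time from v_R²t² + 2D_R t − x² = 0: t = (√(D_R² + v_R²x²) − D_R)/v_R².
√(D_R² + v_R²x²) = √(0.0004446² + 0.004377² × 406²) = 1.777; v_R² = 1.916e-05.
t = (1.777 − 0.0004446)/1.916e-05 = 92700 days.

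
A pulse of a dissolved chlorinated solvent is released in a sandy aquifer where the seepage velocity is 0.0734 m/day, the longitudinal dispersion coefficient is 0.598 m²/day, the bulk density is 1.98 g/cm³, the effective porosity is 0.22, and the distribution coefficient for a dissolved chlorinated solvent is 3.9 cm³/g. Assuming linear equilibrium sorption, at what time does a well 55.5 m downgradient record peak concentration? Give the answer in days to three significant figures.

23600 days

Retardation factor R = 1 + ρ_b·K_d/n = 1 + 1.98 × 3.9/0.22 = 36.10.
Sorption retards both mechanisms: v_R = v/R = 0.002033 m/day, D_R = D/R = 0.01657 m²/day.
Peak time from v_R²t² + 2D_R t − x² = 0: t = (√(D_R² + v_R²x²) − D_R)/v_R².
√(D_R² + v_R²x²) = √(0.01657² + 0.002033² × 55.5²) = 0.1140; v_R² = 4.133e-06.
t = (0.1140 − 0.01657)/4.133e-06 = 23600 days.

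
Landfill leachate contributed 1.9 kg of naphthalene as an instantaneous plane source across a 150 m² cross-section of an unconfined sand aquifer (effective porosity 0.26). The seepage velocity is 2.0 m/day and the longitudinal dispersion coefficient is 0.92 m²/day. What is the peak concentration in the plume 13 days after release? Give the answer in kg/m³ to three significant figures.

0.00397 kg/m³

The peak of an instantaneous 1D plume sits at x = vt; there the Gaussian factor is 1 and C_max = M/(n_e·A·√(4πDt)), where n_e·A is the pore area the mass is dissolved in.
√(4πDt) = √(4π × 0.92 × 13) = 12.26 m, so C_max = 1.9/(0.26 × 150 × 12.26) = 0.00397 kg/m³.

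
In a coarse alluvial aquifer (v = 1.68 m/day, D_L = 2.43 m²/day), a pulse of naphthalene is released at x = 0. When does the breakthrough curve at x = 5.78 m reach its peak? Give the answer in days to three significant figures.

2.69 days

For the 1D instantaneous-source solution, setting ∂C/∂t = 0 at fixed x gives v²t² + 2Dt − x² = 0, so t = (√(D² + v²x²) − D)/v².
√(D² + v²x²) = √(2.43² + 1.68² × 5.78²) = 10.01; v² = 2.8224.
t = (10.01 − 2.43)/2.8224 = 2.69 days (vs. the pure-advection estimate x/v = 3.44 d).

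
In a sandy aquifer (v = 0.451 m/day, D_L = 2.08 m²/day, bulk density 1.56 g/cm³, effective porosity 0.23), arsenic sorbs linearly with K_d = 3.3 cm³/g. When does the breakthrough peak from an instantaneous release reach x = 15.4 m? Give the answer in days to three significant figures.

594 days

Retardation factor R = 1 + ρ_b·K_d/n = 1 + 1.56 × 3.3/0.23 = 23.38.
Sorption retards both mechanisms: v_R = v/R = 0.01929 m/day, D_R = D/R = 0.08896 m²/day.
Peak time from v_R²t² + 2D_R t − x² = 0: t = (√(D_R² + v_R²x²) − D_R)/v_R².
√(D_R² + v_R²x²) = √(0.08896² + 0.01929² × 15.4²) = 0.3101; v_R² = 0.0003721.
t = (0.3101 − 0.08896)/0.0003721 = 594 days.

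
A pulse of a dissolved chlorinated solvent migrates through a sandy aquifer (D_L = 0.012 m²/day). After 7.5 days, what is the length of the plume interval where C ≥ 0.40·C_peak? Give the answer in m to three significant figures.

The plume is Gaussian with σ = √(2Dt) = √(2 × 0.012 × 7.5) = 0.4243 m.
C/C_peak = exp(−Δx²/(2σ²)) = 0.40 ⇒ Δx = σ·√(−2 ln 0.40) = 0.4243 × 1.354 = 0.5745 m.
Width = 2Δx = 1.15 m.

1.15 m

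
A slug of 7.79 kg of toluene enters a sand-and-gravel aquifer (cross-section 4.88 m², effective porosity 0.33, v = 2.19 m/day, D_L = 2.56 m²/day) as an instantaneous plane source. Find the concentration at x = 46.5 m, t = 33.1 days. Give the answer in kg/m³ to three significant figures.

For an instantaneous plane source, C(x,t) = M/(n_e·A·√(4πDt)) · exp(−(x−vt)²/(4Dt)), with n_e·A the pore (flow) area.
Plume center vt = 2.19 × 33.1 = 72.489 m, so the well at 46.5 m is 25.989 m upgradient of the peak.
√(4πDt) = 32.63 m, giving peak height M/(n_e·A·√(4πDt)) = 7.79/(0.33 × 4.88 × 32.63) = 0.1482 kg/m³.
(x−vt)²/(4Dt) = (-25.989)²/(4 × 2.56 × 33.1) = 1.993; exp(−1.993) = 0.1363.
C = 0.1482 × 0.1363 = 0.0202 kg/m³.

0.0202 kg/m³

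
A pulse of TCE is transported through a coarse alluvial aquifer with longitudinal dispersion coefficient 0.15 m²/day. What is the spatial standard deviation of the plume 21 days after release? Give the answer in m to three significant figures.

Dispersive spreading gives a Gaussian with σ² = 2Dt; advection only shifts the center.
σ = √(2 × 0.15 × 21) = 2.51 m.

2.51 m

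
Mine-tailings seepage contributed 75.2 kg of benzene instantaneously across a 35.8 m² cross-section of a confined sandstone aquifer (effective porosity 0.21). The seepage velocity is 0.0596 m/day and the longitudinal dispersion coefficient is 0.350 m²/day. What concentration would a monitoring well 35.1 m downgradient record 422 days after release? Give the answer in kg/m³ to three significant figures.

0.196 kg/m³

For an instantaneous plane source, C(x,t) = M/(n_e·A·√(4πDt)) · exp(−(x−vt)²/(4Dt)), with n_e·A the pore (flow) area.
Plume center vt = 0.0596 × 422 = 25.1512 m, so the well at 35.1 m is 9.9488 m downgradient of the peak.
√(4πDt) = 43.08 m, giving peak height M/(n_e·A·√(4πDt)) = 75.2/(0.21 × 35.8 × 43.08) = 0.2322 kg/m³.
(x−vt)²/(4Dt) = (9.9488)²/(4 × 0.350 × 422) = 0.1675; exp(−0.1675) = 0.8458.
C = 0.2322 × 0.8458 = 0.196 kg/m³.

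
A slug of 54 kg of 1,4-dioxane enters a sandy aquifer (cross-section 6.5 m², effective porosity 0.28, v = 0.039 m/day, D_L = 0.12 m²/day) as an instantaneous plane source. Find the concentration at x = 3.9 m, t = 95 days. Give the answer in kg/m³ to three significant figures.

For an instantaneous plane source, C(x,t) = M/(n_e·A·√(4πDt)) · exp(−(x−vt)²/(4Dt)), with n_e·A the pore (flow) area.
Plume center vt = 0.039 × 95 = 3.705 m, so the well at 3.9 m is 0.195 m downgradient of the peak.
√(4πDt) = 11.97 m, giving peak height M/(n_e·A·√(4πDt)) = 54/(0.28 × 6.5 × 11.97) = 2.479 kg/m³.
(x−vt)²/(4Dt) = (0.195)²/(4 × 0.12 × 95) = 0.0008339; exp(−0.0008339) = 0.9992.
C = 2.479 × 0.9992 = 2.48 kg/m³.

2.48 kg/m³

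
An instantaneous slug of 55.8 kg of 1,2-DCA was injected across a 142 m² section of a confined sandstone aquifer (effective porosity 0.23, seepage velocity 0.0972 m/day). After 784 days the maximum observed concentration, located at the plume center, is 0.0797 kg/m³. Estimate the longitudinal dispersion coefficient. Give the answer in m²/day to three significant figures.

At the plume center C_max = M/(n_e·A·√(4πDt)), so D = M²/(4πt·(n_e·A·C_max)²).
n_e·A·C_max = 0.23 × 142 × 0.0797 = 2.603 kg/m.
D = 55.8²/(4π × 784 × 2.603²) = 0.0466 m²/day.

0.0466 m²/day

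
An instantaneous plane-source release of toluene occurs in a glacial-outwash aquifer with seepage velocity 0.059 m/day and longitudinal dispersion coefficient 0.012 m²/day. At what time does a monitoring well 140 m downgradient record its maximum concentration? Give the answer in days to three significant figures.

For the 1D instantaneous-source solution, setting ∂C/∂t = 0 at fixed x gives v²t² + 2Dt − x² = 0, so t = (√(D² + v²x²) − D)/v².
√(D² + v²x²) = √(0.012² + 0.059² × 140²) = 8.260; v² = 0.003481.
t = (8.260 − 0.012)/0.003481 = 2370 days (vs. the pure-advection estimate x/v = 2370 d).

2370 days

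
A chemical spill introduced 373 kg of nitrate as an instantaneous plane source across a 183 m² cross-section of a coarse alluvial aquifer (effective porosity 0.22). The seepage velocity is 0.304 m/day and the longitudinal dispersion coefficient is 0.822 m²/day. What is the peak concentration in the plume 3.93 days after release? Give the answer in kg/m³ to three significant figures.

The peak of an instantaneous 1D plume sits at x = vt; there the Gaussian factor is 1 and C_max = M/(n_e·A·√(4πDt)), where n_e·A is the pore area the mass is dissolved in.
√(4πDt) = √(4π × 0.822 × 3.93) = 6.371 m, so C_max = 373/(0.22 × 183 × 6.371) = 1.45 kg/m³.

1.45 kg/m³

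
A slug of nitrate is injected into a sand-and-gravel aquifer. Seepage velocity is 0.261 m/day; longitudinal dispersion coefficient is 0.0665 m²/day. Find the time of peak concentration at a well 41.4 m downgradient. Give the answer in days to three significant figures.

158 days

For the 1D instantaneous-source solution, setting ∂C/∂t = 0 at fixed x gives v²t² + 2Dt − x² = 0, so t = (√(D² + v²x²) − D)/v².
√(D² + v²x²) = √(0.0665² + 0.261² × 41.4²) = 10.81; v² = 0.068121.
t = (10.81 − 0.0665)/0.068121 = 158 days (vs. the pure-advection estimate x/v = 159 d).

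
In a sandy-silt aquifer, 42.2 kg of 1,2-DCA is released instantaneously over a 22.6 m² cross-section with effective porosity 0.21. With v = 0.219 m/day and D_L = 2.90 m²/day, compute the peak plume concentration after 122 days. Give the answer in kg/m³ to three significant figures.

0.133 kg/m³

The peak of an instantaneous 1D plume sits at x = vt; there the Gaussian factor is 1 and C_max = M/(n_e·A·√(4πDt)), where n_e·A is the pore area the mass is dissolved in.
√(4πDt) = √(4π × 2.90 × 122) = 66.68 m, so C_max = 42.2/(0.21 × 22.6 × 66.68) = 0.133 kg/m³.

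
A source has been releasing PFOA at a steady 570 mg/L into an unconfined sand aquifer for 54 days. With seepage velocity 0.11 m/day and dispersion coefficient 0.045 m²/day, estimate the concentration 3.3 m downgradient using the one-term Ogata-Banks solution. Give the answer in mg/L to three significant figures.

For a continuous step input, C/C₀ ≈ ½·erfc((x−vt)/(2√(Dt))).
vt = 0.11 × 54 = 5.94 m and 2√(Dt) = 2√(0.045 × 54) = 3.118 m.
Argument (x−vt)/(2√(Dt)) = (3.3 − 5.94)/3.118 = -0.8467; ½·erfc(-0.8467) = 0.8844.
C = 570 × 0.8844 = 504 mg/L.

504 mg/L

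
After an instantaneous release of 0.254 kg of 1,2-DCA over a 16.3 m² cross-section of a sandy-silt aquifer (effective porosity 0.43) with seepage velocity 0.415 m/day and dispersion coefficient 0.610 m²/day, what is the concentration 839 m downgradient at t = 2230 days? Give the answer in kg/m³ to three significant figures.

7.02e-05 kg/m³

For an instantaneous plane source, C(x,t) = M/(n_e·A·√(4πDt)) · exp(−(x−vt)²/(4Dt)), with n_e·A the pore (flow) area.
Plume center vt = 0.415 × 2230 = 925.45 m, so the well at 839 m is 86.45 m upgradient of the peak.
√(4πDt) = 130.7 m, giving peak height M/(n_e·A·√(4πDt)) = 0.254/(0.43 × 16.3 × 130.7) = 0.0002773 kg/m³.
(x−vt)²/(4Dt) = (-86.45)²/(4 × 0.610 × 2230) = 1.374; exp(−1.374) = 0.2531.
C = 0.0002773 × 0.2531 = 7.02e-05 kg/m³.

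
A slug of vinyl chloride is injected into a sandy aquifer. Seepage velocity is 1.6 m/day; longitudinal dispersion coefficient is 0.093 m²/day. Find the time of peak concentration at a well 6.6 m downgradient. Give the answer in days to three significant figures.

4.09 days

For the 1D instantaneous-source solution, setting ∂C/∂t = 0 at fixed x gives v²t² + 2Dt − x² = 0, so t = (√(D² + v²x²) − D)/v².
√(D² + v²x²) = √(0.093² + 1.6² × 6.6²) = 10.56; v² = 2.56.
t = (10.56 − 0.093)/2.56 = 4.09 days (vs. the pure-advection estimate x/v = 4.12 d).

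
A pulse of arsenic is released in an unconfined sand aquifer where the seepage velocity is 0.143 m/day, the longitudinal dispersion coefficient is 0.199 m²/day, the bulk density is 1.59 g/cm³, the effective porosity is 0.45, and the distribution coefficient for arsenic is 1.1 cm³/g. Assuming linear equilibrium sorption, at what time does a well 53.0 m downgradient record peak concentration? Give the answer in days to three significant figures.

1760 days

Retardation factor R = 1 + ρ_b·K_d/n = 1 + 1.59 × 1.1/0.45 = 4.887.
Sorption retards both mechanisms: v_R = v/R = 0.02926 m/day, D_R = D/R = 0.04072 m²/day.
Peak time from v_R²t² + 2D_R t − x² = 0: t = (√(D_R² + v_R²x²) − D_R)/v_R².
√(D_R² + v_R²x²) = √(0.04072² + 0.02926² × 53.0²) = 1.551; v_R² = 0.0008561.
t = (1.551 − 0.04072)/0.0008561 = 1760 days.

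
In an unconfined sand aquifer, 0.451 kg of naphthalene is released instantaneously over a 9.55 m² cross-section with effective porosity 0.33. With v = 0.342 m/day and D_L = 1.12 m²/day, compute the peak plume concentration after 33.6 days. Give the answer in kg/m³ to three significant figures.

0.00658 kg/m³

The peak of an instantaneous 1D plume sits at x = vt; there the Gaussian factor is 1 and C_max = M/(n_e·A·√(4πDt)), where n_e·A is the pore area the mass is dissolved in.
√(4πDt) = √(4π × 1.12 × 33.6) = 21.75 m, so C_max = 0.451/(0.33 × 9.55 × 21.75) = 0.00658 kg/m³.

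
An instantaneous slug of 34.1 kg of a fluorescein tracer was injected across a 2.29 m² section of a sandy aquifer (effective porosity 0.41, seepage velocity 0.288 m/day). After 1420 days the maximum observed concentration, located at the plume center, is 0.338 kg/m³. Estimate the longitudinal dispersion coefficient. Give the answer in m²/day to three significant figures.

0.647 m²/day

At the plume center C_max = M/(n_e·A·√(4πDt)), so D = M²/(4πt·(n_e·A·C_max)²).
n_e·A·C_max = 0.41 × 2.29 × 0.338 = 0.3173 kg/m.
D = 34.1²/(4π × 1420 × 0.3173²) = 0.647 m²/day.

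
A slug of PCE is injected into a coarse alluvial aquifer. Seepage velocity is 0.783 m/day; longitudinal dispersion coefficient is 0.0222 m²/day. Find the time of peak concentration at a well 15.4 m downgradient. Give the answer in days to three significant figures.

For the 1D instantaneous-source solution, setting ∂C/∂t = 0 at fixed x gives v²t² + 2Dt − x² = 0, so t = (√(D² + v²x²) − D)/v².
√(D² + v²x²) = √(0.0222² + 0.783² × 15.4²) = 12.06; v² = 0.613089.
t = (12.06 − 0.0222)/0.613089 = 19.6 days (vs. the pure-advection estimate x/v = 19.7 d).

19.6 days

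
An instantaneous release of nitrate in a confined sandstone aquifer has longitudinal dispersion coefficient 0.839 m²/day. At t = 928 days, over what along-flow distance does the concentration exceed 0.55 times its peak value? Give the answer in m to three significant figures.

The plume is Gaussian with σ = √(2Dt) = √(2 × 0.839 × 928) = 39.46 m.
C/C_peak = exp(−Δx²/(2σ²)) = 0.55 ⇒ Δx = σ·√(−2 ln 0.55) = 39.46 × 1.093 = 43.13 m.
Width = 2Δx = 86.3 m.

86.3 m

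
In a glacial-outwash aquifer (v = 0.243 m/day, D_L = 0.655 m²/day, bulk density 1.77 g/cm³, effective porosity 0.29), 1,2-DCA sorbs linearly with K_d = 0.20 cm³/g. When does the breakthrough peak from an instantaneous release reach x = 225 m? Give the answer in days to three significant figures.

2030 days

Retardation factor R = 1 + ρ_b·K_d/n = 1 + 1.77 × 0.20/0.29 = 2.221.
Sorption retards both mechanisms: v_R = v/R = 0.1094 m/day, D_R = D/R = 0.2949 m²/day.
Peak time from v_R²t² + 2D_R t − x² = 0: t = (√(D_R² + v_R²x²) − D_R)/v_R².
√(D_R² + v_R²x²) = √(0.2949² + 0.1094² × 225²) = 24.62; v_R² = 0.01197.
t = (24.62 − 0.2949)/0.01197 = 2030 days.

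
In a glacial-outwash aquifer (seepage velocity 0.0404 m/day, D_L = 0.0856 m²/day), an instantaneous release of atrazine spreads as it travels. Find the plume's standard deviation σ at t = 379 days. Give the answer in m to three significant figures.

8.06 m

Dispersive spreading gives a Gaussian with σ² = 2Dt; advection only shifts the center.
σ = √(2 × 0.0856 × 379) = 8.06 m.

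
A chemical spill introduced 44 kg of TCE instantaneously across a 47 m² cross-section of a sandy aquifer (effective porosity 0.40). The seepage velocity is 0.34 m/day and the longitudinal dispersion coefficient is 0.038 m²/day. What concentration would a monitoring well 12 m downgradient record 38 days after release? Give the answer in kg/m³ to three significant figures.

0.475 kg/m³

For an instantaneous plane source, C(x,t) = M/(n_e·A·√(4πDt)) · exp(−(x−vt)²/(4Dt)), with n_e·A the pore (flow) area.
Plume center vt = 0.34 × 38 = 12.92 m, so the well at 12 m is 0.92 m upgradient of the peak.
√(4πDt) = 4.260 m, giving peak height M/(n_e·A·√(4πDt)) = 44/(0.40 × 47 × 4.260) = 0.5494 kg/m³.
(x−vt)²/(4Dt) = (-0.92)²/(4 × 0.038 × 38) = 0.1465; exp(−0.1465) = 0.8637.
C = 0.5494 × 0.8637 = 0.475 kg/m³.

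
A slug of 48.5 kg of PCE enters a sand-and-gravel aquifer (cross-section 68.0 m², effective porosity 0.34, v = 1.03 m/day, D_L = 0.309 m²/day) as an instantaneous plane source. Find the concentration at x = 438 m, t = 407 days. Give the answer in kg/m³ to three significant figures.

0.0262 kg/m³

For an instantaneous plane source, C(x,t) = M/(n_e·A·√(4πDt)) · exp(−(x−vt)²/(4Dt)), with n_e·A the pore (flow) area.
Plume center vt = 1.03 × 407 = 419.21 m, so the well at 438 m is 18.79 m downgradient of the peak.
√(4πDt) = 39.75 m, giving peak height M/(n_e·A·√(4πDt)) = 48.5/(0.34 × 68.0 × 39.75) = 0.05277 kg/m³.
(x−vt)²/(4Dt) = (18.79)²/(4 × 0.309 × 407) = 0.7018; exp(−0.7018) = 0.4957.
C = 0.05277 × 0.4957 = 0.0262 kg/m³.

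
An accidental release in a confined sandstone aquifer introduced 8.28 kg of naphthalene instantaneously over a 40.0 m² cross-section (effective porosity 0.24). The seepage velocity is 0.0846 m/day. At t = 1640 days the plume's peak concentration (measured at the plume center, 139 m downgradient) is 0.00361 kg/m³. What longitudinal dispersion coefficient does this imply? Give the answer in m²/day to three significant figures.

2.77 m²/day

At the plume center C_max = M/(n_e·A·√(4πDt)), so D = M²/(4πt·(n_e·A·C_max)²).
n_e·A·C_max = 0.24 × 40.0 × 0.00361 = 0.03466 kg/m.
D = 8.28²/(4π × 1640 × 0.03466²) = 2.77 m²/day.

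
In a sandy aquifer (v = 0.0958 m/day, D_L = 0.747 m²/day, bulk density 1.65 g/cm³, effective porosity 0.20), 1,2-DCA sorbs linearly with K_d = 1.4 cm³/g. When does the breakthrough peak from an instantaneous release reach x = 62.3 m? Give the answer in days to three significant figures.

7200 days

Retardation factor R = 1 + ρ_b·K_d/n = 1 + 1.65 × 1.4/0.20 = 12.55.
Sorption retards both mechanisms: v_R = v/R = 0.007633 m/day, D_R = D/R = 0.05952 m²/day.
Peak time from v_R²t² + 2D_R t − x² = 0: t = (√(D_R² + v_R²x²) − D_R)/v_R².
√(D_R² + v_R²x²) = √(0.05952² + 0.007633² × 62.3²) = 0.4792; v_R² = 5.826e-05.
t = (0.4792 − 0.05952)/5.826e-05 = 7200 days.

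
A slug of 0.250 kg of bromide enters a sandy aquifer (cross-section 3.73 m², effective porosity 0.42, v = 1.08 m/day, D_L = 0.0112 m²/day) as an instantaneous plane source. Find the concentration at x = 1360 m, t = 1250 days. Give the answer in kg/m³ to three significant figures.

0.00202 kg/m³

For an instantaneous plane source, C(x,t) = M/(n_e·A·√(4πDt)) · exp(−(x−vt)²/(4Dt)), with n_e·A the pore (flow) area.
Plume center vt = 1.08 × 1250 = 1350 m, so the well at 1360 m is 10 m downgradient of the peak.
√(4πDt) = 13.26 m, giving peak height M/(n_e·A·√(4πDt)) = 0.250/(0.42 × 3.73 × 13.26) = 0.01203 kg/m³.
(x−vt)²/(4Dt) = (10)²/(4 × 0.0112 × 1250) = 1.786; exp(−1.786) = 0.1676.
C = 0.01203 × 0.1676 = 0.00202 kg/m³.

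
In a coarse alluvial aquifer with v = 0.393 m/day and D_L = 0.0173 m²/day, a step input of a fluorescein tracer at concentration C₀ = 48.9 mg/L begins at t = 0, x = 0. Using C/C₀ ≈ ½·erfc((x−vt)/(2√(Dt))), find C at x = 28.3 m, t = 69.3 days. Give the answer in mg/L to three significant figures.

For a continuous step input, C/C₀ ≈ ½·erfc((x−vt)/(2√(Dt))).
vt = 0.393 × 69.3 = 27.2349 m and 2√(Dt) = 2√(0.0173 × 69.3) = 2.190 m.
Argument (x−vt)/(2√(Dt)) = (28.3 − 27.2349)/2.190 = 0.4863; ½·erfc(0.4863) = 0.2458.
C = 48.9 × 0.2458 = 12.0 mg/L.

12.0 mg/L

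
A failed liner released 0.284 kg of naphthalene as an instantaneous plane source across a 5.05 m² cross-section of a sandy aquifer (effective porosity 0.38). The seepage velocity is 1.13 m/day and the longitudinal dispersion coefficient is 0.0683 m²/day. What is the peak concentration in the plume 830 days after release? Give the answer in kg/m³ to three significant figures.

0.00554 kg/m³

The peak of an instantaneous 1D plume sits at x = vt; there the Gaussian factor is 1 and C_max = M/(n_e·A·√(4πDt)), where n_e·A is the pore area the mass is dissolved in.
√(4πDt) = √(4π × 0.0683 × 830) = 26.69 m, so C_max = 0.284/(0.38 × 5.05 × 26.69) = 0.00554 kg/m³.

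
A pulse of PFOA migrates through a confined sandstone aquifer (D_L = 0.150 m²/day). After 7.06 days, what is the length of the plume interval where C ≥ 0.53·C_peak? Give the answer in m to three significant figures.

3.28 m

The plume is Gaussian with σ = √(2Dt) = √(2 × 0.150 × 7.06) = 1.455 m.
C/C_peak = exp(−Δx²/(2σ²)) = 0.53 ⇒ Δx = σ·√(−2 ln 0.53) = 1.455 × 1.127 = 1.640 m.
Width = 2Δx = 3.28 m.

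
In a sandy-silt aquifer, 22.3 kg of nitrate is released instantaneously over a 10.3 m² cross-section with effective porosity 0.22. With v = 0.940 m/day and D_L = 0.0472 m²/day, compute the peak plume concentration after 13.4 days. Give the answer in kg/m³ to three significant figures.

The peak of an instantaneous 1D plume sits at x = vt; there the Gaussian factor is 1 and C_max = M/(n_e·A·√(4πDt)), where n_e·A is the pore area the mass is dissolved in.
√(4πDt) = √(4π × 0.0472 × 13.4) = 2.819 m, so C_max = 22.3/(0.22 × 10.3 × 2.819) = 3.49 kg/m³.

3.49 kg/m³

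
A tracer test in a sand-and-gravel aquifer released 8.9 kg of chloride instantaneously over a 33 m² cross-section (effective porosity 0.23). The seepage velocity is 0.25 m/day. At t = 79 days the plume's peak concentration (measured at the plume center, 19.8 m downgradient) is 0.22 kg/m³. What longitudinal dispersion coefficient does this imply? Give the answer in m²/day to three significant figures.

At the plume center C_max = M/(n_e·A·√(4πDt)), so D = M²/(4πt·(n_e·A·C_max)²).
n_e·A·C_max = 0.23 × 33 × 0.22 = 1.670 kg/m.
D = 8.9²/(4π × 79 × 1.670²) = 0.0286 m²/day.

0.0286 m²/day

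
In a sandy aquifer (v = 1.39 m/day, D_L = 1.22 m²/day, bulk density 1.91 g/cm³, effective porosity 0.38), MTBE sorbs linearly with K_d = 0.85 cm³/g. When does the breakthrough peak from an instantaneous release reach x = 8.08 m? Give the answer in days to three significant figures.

Retardation factor R = 1 + ρ_b·K_d/n = 1 + 1.91 × 0.85/0.38 = 5.272.
Sorption retards both mechanisms: v_R = v/R = 0.2637 m/day, D_R = D/R = 0.2314 m²/day.
Peak time from v_R²t² + 2D_R t − x² = 0: t = (√(D_R² + v_R²x²) − D_R)/v_R².
√(D_R² + v_R²x²) = √(0.2314² + 0.2637² × 8.08²) = 2.143; v_R² = 0.06954.
t = (2.143 − 0.2314)/0.06954 = 27.5 days.

27.5 days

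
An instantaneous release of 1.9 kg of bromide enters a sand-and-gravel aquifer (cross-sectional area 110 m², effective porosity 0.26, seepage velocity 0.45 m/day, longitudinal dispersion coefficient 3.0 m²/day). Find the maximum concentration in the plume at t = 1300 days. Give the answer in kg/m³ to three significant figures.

The peak of an instantaneous 1D plume sits at x = vt; there the Gaussian factor is 1 and C_max = M/(n_e·A·√(4πDt)), where n_e·A is the pore area the mass is dissolved in.
√(4πDt) = √(4π × 3.0 × 1300) = 221.4 m, so C_max = 1.9/(0.26 × 110 × 221.4) = 0.000300 kg/m³.

0.000300 kg/m³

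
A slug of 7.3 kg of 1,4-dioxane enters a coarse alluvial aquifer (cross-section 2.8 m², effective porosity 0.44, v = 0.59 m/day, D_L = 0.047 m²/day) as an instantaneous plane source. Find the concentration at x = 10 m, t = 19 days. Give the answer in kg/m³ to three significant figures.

For an instantaneous plane source, C(x,t) = M/(n_e·A·√(4πDt)) · exp(−(x−vt)²/(4Dt)), with n_e·A the pore (flow) area.
Plume center vt = 0.59 × 19 = 11.21 m, so the well at 10 m is 1.21 m upgradient of the peak.
√(4πDt) = 3.350 m, giving peak height M/(n_e·A·√(4πDt)) = 7.3/(0.44 × 2.8 × 3.350) = 1.769 kg/m³.
(x−vt)²/(4Dt) = (-1.21)²/(4 × 0.047 × 19) = 0.4099; exp(−0.4099) = 0.6637.
C = 1.769 × 0.6637 = 1.17 kg/m³.

1.17 kg/m³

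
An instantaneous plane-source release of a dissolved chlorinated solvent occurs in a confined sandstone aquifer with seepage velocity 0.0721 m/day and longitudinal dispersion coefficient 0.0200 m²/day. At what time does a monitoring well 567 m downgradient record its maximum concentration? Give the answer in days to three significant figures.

7860 days

For the 1D instantaneous-source solution, setting ∂C/∂t = 0 at fixed x gives v²t² + 2Dt − x² = 0, so t = (√(D² + v²x²) − D)/v².
√(D² + v²x²) = √(0.0200² + 0.0721² × 567²) = 40.88; v² = 0.00519841.
t = (40.88 − 0.0200)/0.00519841 = 7860 days (vs. the pure-advection estimate x/v = 7860 d).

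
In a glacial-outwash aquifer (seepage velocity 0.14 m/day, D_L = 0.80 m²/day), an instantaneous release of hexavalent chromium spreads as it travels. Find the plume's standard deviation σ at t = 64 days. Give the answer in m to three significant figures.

Dispersive spreading gives a Gaussian with σ² = 2Dt; advection only shifts the center.
σ = √(2 × 0.80 × 64) = 10.1 m.

10.1 m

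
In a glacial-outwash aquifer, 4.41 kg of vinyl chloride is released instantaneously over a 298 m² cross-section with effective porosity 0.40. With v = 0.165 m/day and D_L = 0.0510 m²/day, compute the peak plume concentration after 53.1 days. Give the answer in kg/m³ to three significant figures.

0.00634 kg/m³

The peak of an instantaneous 1D plume sits at x = vt; there the Gaussian factor is 1 and C_max = M/(n_e·A·√(4πDt)), where n_e·A is the pore area the mass is dissolved in.
√(4πDt) = √(4π × 0.0510 × 53.1) = 5.834 m, so C_max = 4.41/(0.40 × 298 × 5.834) = 0.00634 kg/m³.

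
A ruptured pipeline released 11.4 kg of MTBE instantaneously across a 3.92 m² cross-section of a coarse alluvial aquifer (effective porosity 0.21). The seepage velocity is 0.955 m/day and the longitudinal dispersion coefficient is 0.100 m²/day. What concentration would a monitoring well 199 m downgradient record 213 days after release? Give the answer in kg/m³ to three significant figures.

For an instantaneous plane source, C(x,t) = M/(n_e·A·√(4πDt)) · exp(−(x−vt)²/(4Dt)), with n_e·A the pore (flow) area.
Plume center vt = 0.955 × 213 = 203.415 m, so the well at 199 m is 4.415 m upgradient of the peak.
√(4πDt) = 16.36 m, giving peak height M/(n_e·A·√(4πDt)) = 11.4/(0.21 × 3.92 × 16.36) = 0.8465 kg/m³.
(x−vt)²/(4Dt) = (-4.415)²/(4 × 0.100 × 213) = 0.2288; exp(−0.2288) = 0.7955.
C = 0.8465 × 0.7955 = 0.673 kg/m³.

0.673 kg/m³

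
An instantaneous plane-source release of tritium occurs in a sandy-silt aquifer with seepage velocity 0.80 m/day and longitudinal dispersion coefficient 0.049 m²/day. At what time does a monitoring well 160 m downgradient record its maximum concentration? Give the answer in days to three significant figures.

200 days

For the 1D instantaneous-source solution, setting ∂C/∂t = 0 at fixed x gives v²t² + 2Dt − x² = 0, so t = (√(D² + v²x²) − D)/v².
√(D² + v²x²) = √(0.049² + 0.80² × 160²) = 128.0; v² = 0.64.
t = (128.0 − 0.049)/0.64 = 200 days (vs. the pure-advection estimate x/v = 200 d).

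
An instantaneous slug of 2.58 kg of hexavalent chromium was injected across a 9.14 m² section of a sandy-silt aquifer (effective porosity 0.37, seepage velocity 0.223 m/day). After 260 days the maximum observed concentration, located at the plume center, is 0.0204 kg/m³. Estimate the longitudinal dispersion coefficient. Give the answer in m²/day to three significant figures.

0.428 m²/day

At the plume center C_max = M/(n_e·A·√(4πDt)), so D = M²/(4πt·(n_e·A·C_max)²).
n_e·A·C_max = 0.37 × 9.14 × 0.0204 = 0.06899 kg/m.
D = 2.58²/(4π × 260 × 0.06899²) = 0.428 m²/day.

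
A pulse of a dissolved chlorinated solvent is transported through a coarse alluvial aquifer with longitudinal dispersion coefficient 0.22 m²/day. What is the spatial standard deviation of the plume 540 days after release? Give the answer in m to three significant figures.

Dispersive spreading gives a Gaussian with σ² = 2Dt; advection only shifts the center.
σ = √(2 × 0.22 × 540) = 15.4 m.

15.4 m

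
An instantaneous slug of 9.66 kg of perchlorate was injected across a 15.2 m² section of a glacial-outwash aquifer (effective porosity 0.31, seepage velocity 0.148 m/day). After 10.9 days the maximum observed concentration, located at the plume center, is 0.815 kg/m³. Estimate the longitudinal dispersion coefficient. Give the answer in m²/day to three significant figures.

At the plume center C_max = M/(n_e·A·√(4πDt)), so D = M²/(4πt·(n_e·A·C_max)²).
n_e·A·C_max = 0.31 × 15.2 × 0.815 = 3.840 kg/m.
D = 9.66²/(4π × 10.9 × 3.840²) = 0.0462 m²/day.

0.0462 m²/day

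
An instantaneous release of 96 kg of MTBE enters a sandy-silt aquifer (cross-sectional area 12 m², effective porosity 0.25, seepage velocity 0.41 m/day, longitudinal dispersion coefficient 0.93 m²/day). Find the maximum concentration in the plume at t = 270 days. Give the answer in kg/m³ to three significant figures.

The peak of an instantaneous 1D plume sits at x = vt; there the Gaussian factor is 1 and C_max = M/(n_e·A·√(4πDt)), where n_e·A is the pore area the mass is dissolved in.
√(4πDt) = √(4π × 0.93 × 270) = 56.17 m, so C_max = 96/(0.25 × 12 × 56.17) = 0.570 kg/m³.

0.570 kg/m³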